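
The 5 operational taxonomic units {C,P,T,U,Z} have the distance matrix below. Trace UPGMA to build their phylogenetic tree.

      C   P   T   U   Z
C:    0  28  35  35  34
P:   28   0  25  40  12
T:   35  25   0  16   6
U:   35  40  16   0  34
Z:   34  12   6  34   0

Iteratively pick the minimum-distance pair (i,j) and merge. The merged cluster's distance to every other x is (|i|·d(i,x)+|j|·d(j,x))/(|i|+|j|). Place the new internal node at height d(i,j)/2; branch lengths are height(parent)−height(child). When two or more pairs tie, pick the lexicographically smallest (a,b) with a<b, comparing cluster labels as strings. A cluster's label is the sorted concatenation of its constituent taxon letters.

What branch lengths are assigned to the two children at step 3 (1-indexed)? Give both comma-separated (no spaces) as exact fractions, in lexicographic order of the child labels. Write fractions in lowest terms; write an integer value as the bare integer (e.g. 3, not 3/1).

step 1: merge (T,Z) at d=6; branch lengths T→3, Z→3; new cluster TZ
  updated: d(C,TZ)=69/2, d(P,TZ)=37/2, d(TZ,U)=25
step 2: merge (P,TZ) at d=37/2; branch lengths P→37/4, TZ→25/4; new cluster PTZ
  updated: d(C,PTZ)=97/3, d(PTZ,U)=30
step 3: merge (PTZ,U) at d=30; branch lengths PTZ→23/4, U→15; new cluster PTUZ
  updated: d(C,PTUZ)=33
step 4: merge (C,PTUZ) at d=33; branch lengths C→33/2, PTUZ→3/2; new cluster CPTUZ
final tree: (C:33/2,((P:37/4,(T:3,Z:3):25/4):23/4,U:15):3/2)
total length: 241/4

23/4,15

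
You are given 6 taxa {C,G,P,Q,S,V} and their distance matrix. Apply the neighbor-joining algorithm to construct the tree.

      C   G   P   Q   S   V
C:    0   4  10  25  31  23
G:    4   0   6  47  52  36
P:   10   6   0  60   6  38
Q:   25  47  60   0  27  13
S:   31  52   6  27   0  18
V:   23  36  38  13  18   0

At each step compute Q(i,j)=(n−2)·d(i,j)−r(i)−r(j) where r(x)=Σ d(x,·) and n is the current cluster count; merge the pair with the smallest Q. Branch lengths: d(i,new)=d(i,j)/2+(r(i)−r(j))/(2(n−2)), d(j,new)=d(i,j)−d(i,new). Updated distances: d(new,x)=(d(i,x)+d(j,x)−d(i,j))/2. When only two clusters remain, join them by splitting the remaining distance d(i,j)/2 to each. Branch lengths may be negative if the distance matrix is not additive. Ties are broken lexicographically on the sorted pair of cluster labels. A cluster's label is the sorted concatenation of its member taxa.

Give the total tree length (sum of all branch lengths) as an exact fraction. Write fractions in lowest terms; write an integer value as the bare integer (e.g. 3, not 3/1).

step 1: merge (Q,V) at d=13, Q=-248; branch lengths Q→12, V→1; new cluster QV
  updated: d(C,QV)=35/2, d(G,QV)=35, d(P,QV)=85/2, d(QV,S)=16
step 2: merge (QV,S) at d=16, Q=-168; branch lengths QV→9, S→7; new cluster QSV
  updated: d(C,QSV)=65/4, d(G,QSV)=71/2, d(P,QSV)=65/4
step 3: merge (C,G) at d=4, Q=-271/4; branch lengths C→-29/16, G→93/16; new cluster CG
  updated: d(CG,P)=6, d(CG,QSV)=191/8
step 4: merge (CG,P) at d=6, Q=-369/8; branch lengths CG→109/16, P→-13/16; new cluster CGP
  updated: d(CGP,QSV)=273/16
step 5: merge (CGP,QSV) at d=273/16; branch lengths CGP→273/32, QSV→273/32; new cluster CGPQSV
final tree: (((C:-29/16,G:93/16):109/16,P:-13/16):273/32,((Q:12,V:1):9,S:7):273/32)
total length: 897/16

897/16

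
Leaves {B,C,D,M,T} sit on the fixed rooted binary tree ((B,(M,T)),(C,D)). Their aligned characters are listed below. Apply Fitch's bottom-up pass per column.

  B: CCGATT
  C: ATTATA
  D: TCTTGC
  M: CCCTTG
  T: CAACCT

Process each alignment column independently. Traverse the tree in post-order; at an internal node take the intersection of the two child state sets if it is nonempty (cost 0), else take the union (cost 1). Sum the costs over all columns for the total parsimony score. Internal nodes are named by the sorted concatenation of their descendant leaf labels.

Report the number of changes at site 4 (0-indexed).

[col 0] MT: children M:{C}, T:{C} ∩→ {C}; cost 0
[col 0] BMT: children B:{C}, MT:{C} ∩→ {C}; cost 0
[col 0] CD: children C:{A}, D:{T} ∪→ {A,T}; cost 1
[col 0] BCDMT: children BMT:{C}, CD:{A,T} ∪→ {A,C,T}; cost 1
[col 1] MT: children M:{C}, T:{A} ∪→ {A,C}; cost 1
[col 1] BMT: children B:{C}, MT:{A,C} ∩→ {C}; cost 0
[col 1] CD: children C:{T}, D:{C} ∪→ {C,T}; cost 1
[col 1] BCDMT: children BMT:{C}, CD:{C,T} ∩→ {C}; cost 0
[col 2] MT: children M:{C}, T:{A} ∪→ {A,C}; cost 1
[col 2] BMT: children B:{G}, MT:{A,C} ∪→ {A,C,G}; cost 1
[col 2] CD: children C:{T}, D:{T} ∩→ {T}; cost 0
[col 2] BCDMT: children BMT:{A,C,G}, CD:{T} ∪→ {A,C,G,T}; cost 1
[col 3] MT: children M:{T}, T:{C} ∪→ {C,T}; cost 1
[col 3] BMT: children B:{A}, MT:{C,T} ∪→ {A,C,T}; cost 1
[col 3] CD: children C:{A}, D:{T} ∪→ {A,T}; cost 1
[col 3] BCDMT: children BMT:{A,C,T}, CD:{A,T} ∩→ {A,T}; cost 0
[col 4] MT: children M:{T}, T:{C} ∪→ {C,T}; cost 1
[col 4] BMT: children B:{T}, MT:{C,T} ∩→ {T}; cost 0
[col 4] CD: children C:{T}, D:{G} ∪→ {G,T}; cost 1
[col 4] BCDMT: children BMT:{T}, CD:{G,T} ∩→ {T}; cost 0
[col 5] MT: children M:{G}, T:{T} ∪→ {G,T}; cost 1
[col 5] BMT: children B:{T}, MT:{G,T} ∩→ {T}; cost 0
[col 5] CD: children C:{A}, D:{C} ∪→ {A,C}; cost 1
[col 5] BCDMT: children BMT:{T}, CD:{A,C} ∪→ {A,C,T}; cost 1
per-site changes: [2, 2, 3, 3, 2, 3]; total = 15

2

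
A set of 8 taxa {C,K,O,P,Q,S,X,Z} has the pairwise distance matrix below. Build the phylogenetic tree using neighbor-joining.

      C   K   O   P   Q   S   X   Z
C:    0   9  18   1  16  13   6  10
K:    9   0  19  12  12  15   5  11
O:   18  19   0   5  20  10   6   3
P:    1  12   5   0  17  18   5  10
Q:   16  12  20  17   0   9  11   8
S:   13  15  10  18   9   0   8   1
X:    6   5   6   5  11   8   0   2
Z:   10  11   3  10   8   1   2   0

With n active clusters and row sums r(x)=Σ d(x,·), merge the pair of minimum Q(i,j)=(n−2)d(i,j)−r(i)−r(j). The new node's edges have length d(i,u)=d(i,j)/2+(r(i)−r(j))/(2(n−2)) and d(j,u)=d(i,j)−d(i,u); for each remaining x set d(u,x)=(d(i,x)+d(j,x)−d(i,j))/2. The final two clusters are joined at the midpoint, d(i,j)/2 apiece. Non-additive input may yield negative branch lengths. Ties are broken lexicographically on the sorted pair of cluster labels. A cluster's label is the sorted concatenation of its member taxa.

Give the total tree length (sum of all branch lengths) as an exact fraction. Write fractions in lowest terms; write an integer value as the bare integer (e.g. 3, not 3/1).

step 1: merge (C,P) at d=1, Q=-135; branch lengths C→11/12, P→1/12; new cluster CP
  updated: d(CP,K)=10, d(CP,O)=11, d(CP,Q)=16, d(CP,S)=15, d(CP,X)=5, d(CP,Z)=19/2
step 2: merge (Q,S) at d=9, Q=-89; branch lengths Q→63/10, S→27/10; new cluster QS
  updated: d(CP,QS)=11, d(K,QS)=9, d(O,QS)=21/2, d(QS,X)=5, d(QS,Z)=0
step 3: merge (O,Z) at d=3, Q=-63; branch lengths O→9/2, Z→-3/2; new cluster OZ
  updated: d(CP,OZ)=35/4, d(K,OZ)=27/2, d(OZ,QS)=15/4, d(OZ,X)=5/2
step 4: merge (OZ,QS) at d=15/4, Q=-46; branch lengths OZ→11/6, QS→23/12; new cluster OQSZ
  updated: d(CP,OQSZ)=8, d(K,OQSZ)=75/8, d(OQSZ,X)=15/8
step 5: merge (CP,K) at d=10, Q=-219/8; branch lengths CP→149/32, K→171/32; new cluster CKP
  updated: d(CKP,OQSZ)=59/16, d(CKP,X)=0
step 6: merge (CKP,OQSZ) at d=59/16, Q=-89/16; branch lengths CKP→29/32, OQSZ→89/32; new cluster CKOPQSZ
  updated: d(CKOPQSZ,X)=-29/32
step 7: merge (CKOPQSZ,X) at d=-29/32; branch lengths CKOPQSZ→-29/64, X→-29/64; new cluster CKOPQSXZ
final tree: ((((C:11/12,P:1/12):149/32,K:171/32):29/32,((O:9/2,Z:-3/2):11/6,(Q:63/10,S:27/10):23/12):89/32):-29/64,X:-29/64)
total length: 945/32

945/32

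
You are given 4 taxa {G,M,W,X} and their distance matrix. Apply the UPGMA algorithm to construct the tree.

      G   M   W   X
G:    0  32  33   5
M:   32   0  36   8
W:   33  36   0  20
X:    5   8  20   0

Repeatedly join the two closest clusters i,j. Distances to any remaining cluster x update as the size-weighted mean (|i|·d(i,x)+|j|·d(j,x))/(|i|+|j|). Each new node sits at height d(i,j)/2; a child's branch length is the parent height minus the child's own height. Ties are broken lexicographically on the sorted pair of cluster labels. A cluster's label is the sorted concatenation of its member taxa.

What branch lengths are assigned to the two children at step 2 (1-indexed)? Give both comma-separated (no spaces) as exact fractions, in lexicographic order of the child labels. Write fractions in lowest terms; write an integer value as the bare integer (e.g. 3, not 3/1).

15/2,10

iteration 1: select G,X (d=5); attach at lengths (5/2, 5/2); label the merged cluster GX
  updated: d(GX,M)=20, d(GX,W)=53/2
iteration 2: select GX,M (d=20); attach at lengths (15/2, 10); label the merged cluster GMX
  updated: d(GMX,W)=89/3
iteration 3: select GMX,W (d=89/3); attach at lengths (29/6, 89/6); label the merged cluster GMWX
final tree: (((G:5/2,X:5/2):15/2,M:10):29/6,W:89/6)
total length: 253/6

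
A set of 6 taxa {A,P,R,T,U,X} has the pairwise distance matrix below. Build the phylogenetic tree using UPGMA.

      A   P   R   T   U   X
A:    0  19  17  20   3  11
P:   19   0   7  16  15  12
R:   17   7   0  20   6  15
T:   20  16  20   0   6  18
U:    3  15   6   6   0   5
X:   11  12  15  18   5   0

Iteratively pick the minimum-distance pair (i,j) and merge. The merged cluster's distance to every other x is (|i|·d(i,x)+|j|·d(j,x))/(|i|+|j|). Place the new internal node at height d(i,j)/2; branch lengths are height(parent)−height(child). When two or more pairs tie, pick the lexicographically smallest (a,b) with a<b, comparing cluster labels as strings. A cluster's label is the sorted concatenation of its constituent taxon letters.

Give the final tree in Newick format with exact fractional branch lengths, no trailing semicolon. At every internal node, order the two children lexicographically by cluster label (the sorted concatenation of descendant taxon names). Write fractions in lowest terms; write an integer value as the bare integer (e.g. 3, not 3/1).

step 1: merge (A,U) at d=3; branch lengths A→3/2, U→3/2; new cluster AU
  updated: d(AU,P)=17, d(AU,R)=23/2, d(AU,T)=13, d(AU,X)=8
step 2: merge (P,R) at d=7; branch lengths P→7/2, R→7/2; new cluster PR
  updated: d(AU,PR)=57/4, d(PR,T)=18, d(PR,X)=27/2
step 3: merge (AU,X) at d=8; branch lengths AU→5/2, X→4; new cluster AUX
  updated: d(AUX,PR)=14, d(AUX,T)=44/3
step 4: merge (AUX,PR) at d=14; branch lengths AUX→3, PR→7/2; new cluster APRUX
  updated: d(APRUX,T)=16
step 5: merge (APRUX,T) at d=16; branch lengths APRUX→1, T→8; new cluster APRTUX
final tree: ((((A:3/2,U:3/2):5/2,X:4):3,(P:7/2,R:7/2):7/2):1,T:8)
total length: 32

((((A:3/2,U:3/2):5/2,X:4):3,(P:7/2,R:7/2):7/2):1,T:8)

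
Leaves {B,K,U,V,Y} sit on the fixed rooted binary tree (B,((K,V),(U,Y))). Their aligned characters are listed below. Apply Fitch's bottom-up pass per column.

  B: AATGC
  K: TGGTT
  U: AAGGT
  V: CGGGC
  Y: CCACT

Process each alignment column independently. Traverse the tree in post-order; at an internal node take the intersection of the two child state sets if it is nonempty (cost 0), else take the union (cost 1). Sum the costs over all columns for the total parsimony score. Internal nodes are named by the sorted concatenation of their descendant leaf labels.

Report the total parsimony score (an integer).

KV@0: {T} ∪ {C} = {C,T} (union, +1)
UY@0: {A} ∪ {C} = {A,C} (union, +1)
KUVY@0: {C,T} ∩ {A,C} = {C} (intersection, +0)
BKUVY@0: {A} ∪ {C} = {A,C} (union, +1)
KV@1: {G} ∩ {G} = {G} (intersection, +0)
UY@1: {A} ∪ {C} = {A,C} (union, +1)
KUVY@1: {G} ∪ {A,C} = {A,C,G} (union, +1)
BKUVY@1: {A} ∩ {A,C,G} = {A} (intersection, +0)
KV@2: {G} ∩ {G} = {G} (intersection, +0)
UY@2: {G} ∪ {A} = {A,G} (union, +1)
KUVY@2: {G} ∩ {A,G} = {G} (intersection, +0)
BKUVY@2: {T} ∪ {G} = {G,T} (union, +1)
KV@3: {T} ∪ {G} = {G,T} (union, +1)
UY@3: {G} ∪ {C} = {C,G} (union, +1)
KUVY@3: {G,T} ∩ {C,G} = {G} (intersection, +0)
BKUVY@3: {G} ∩ {G} = {G} (intersection, +0)
KV@4: {T} ∪ {C} = {C,T} (union, +1)
UY@4: {T} ∩ {T} = {T} (intersection, +0)
KUVY@4: {C,T} ∩ {T} = {T} (intersection, +0)
BKUVY@4: {C} ∪ {T} = {C,T} (union, +1)
per-site changes: [3, 2, 2, 2, 2]; total = 11

11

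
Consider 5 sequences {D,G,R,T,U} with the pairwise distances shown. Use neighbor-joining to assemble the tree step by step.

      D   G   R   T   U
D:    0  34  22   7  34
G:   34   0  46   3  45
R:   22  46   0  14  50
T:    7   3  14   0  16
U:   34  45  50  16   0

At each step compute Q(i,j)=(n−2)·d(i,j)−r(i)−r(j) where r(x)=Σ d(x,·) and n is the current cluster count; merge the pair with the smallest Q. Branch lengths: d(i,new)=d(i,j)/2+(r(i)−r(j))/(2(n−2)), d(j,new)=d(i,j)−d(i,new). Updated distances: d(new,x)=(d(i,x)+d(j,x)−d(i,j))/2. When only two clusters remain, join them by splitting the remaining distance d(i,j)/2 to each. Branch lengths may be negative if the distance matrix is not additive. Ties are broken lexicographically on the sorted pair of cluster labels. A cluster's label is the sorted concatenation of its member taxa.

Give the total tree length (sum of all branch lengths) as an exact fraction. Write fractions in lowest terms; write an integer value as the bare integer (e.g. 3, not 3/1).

491/8

1. join D+R (d=22, Q=-163) ⇒ DR; edges |D|=31/6, |R|=101/6
  updated: d(DR,G)=29, d(DR,T)=-1/2, d(DR,U)=31
2. join DR+U (d=31, Q=-179/2) ⇒ DRU; edges |DR|=59/8, |U|=189/8
  updated: d(DRU,G)=43/2, d(DRU,T)=-31/4
3. join DRU+G (d=43/2, Q=-67/4) ⇒ DGRU; edges |DRU|=43/8, |G|=129/8
  updated: d(DGRU,T)=-105/8
4. join DGRU+T (d=-105/8) ⇒ DGRTU; edges |DGRU|=-105/16, |T|=-105/16
final tree: ((((D:31/6,R:101/6):59/8,U:189/8):43/8,G:129/8):-105/16,T:-105/16)
total length: 491/8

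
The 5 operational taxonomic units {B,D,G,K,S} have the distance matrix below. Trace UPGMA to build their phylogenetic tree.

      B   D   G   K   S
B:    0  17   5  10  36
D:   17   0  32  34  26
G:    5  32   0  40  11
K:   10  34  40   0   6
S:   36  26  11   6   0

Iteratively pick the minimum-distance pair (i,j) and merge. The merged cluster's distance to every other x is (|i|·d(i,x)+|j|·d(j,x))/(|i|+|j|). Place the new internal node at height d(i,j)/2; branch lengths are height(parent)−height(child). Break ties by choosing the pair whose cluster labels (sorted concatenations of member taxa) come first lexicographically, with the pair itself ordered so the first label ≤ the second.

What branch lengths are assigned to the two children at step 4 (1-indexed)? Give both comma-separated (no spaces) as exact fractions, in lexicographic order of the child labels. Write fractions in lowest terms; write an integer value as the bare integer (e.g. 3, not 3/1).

step 1: merge (B,G) at d=5; branch lengths B→5/2, G→5/2; new cluster BG
  updated: d(BG,D)=49/2, d(BG,K)=25, d(BG,S)=47/2
step 2: merge (K,S) at d=6; branch lengths K→3, S→3; new cluster KS
  updated: d(BG,KS)=97/4, d(D,KS)=30
step 3: merge (BG,KS) at d=97/4; branch lengths BG→77/8, KS→73/8; new cluster BGKS
  updated: d(BGKS,D)=109/4
step 4: merge (BGKS,D) at d=109/4; branch lengths BGKS→3/2, D→109/8; new cluster BDGKS
final tree: (((B:5/2,G:5/2):77/8,(K:3,S:3):73/8):3/2,D:109/8)
total length: 359/8

3/2,109/8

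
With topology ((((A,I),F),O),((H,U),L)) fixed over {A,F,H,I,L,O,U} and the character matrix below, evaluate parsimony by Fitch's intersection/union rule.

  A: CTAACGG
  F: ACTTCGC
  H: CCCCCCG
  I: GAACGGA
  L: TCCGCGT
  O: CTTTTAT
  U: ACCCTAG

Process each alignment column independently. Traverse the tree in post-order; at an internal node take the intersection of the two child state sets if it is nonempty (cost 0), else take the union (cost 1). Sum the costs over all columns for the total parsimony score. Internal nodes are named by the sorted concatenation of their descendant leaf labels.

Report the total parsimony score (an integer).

23

site 0, node AI: A={C} ∪ I={G} → {C,G} (+1)
site 0, node AFI: AI={C,G} ∪ F={A} → {A,C,G} (+1)
site 0, node AFIO: AFI={A,C,G} ∩ O={C} → {C} (+0)
site 0, node HU: H={C} ∪ U={A} → {A,C} (+1)
site 0, node HLU: HU={A,C} ∪ L={T} → {A,C,T} (+1)
site 0, node AFHILOU: AFIO={C} ∩ HLU={A,C,T} → {C} (+0)
site 1, node AI: A={T} ∪ I={A} → {A,T} (+1)
site 1, node AFI: AI={A,T} ∪ F={C} → {A,C,T} (+1)
site 1, node AFIO: AFI={A,C,T} ∩ O={T} → {T} (+0)
site 1, node HU: H={C} ∩ U={C} → {C} (+0)
site 1, node HLU: HU={C} ∩ L={C} → {C} (+0)
site 1, node AFHILOU: AFIO={T} ∪ HLU={C} → {C,T} (+1)
site 2, node AI: A={A} ∩ I={A} → {A} (+0)
site 2, node AFI: AI={A} ∪ F={T} → {A,T} (+1)
site 2, node AFIO: AFI={A,T} ∩ O={T} → {T} (+0)
site 2, node HU: H={C} ∩ U={C} → {C} (+0)
site 2, node HLU: HU={C} ∩ L={C} → {C} (+0)
site 2, node AFHILOU: AFIO={T} ∪ HLU={C} → {C,T} (+1)
site 3, node AI: A={A} ∪ I={C} → {A,C} (+1)
site 3, node AFI: AI={A,C} ∪ F={T} → {A,C,T} (+1)
site 3, node AFIO: AFI={A,C,T} ∩ O={T} → {T} (+0)
site 3, node HU: H={C} ∩ U={C} → {C} (+0)
site 3, node HLU: HU={C} ∪ L={G} → {C,G} (+1)
site 3, node AFHILOU: AFIO={T} ∪ HLU={C,G} → {C,G,T} (+1)
site 4, node AI: A={C} ∪ I={G} → {C,G} (+1)
site 4, node AFI: AI={C,G} ∩ F={C} → {C} (+0)
site 4, node AFIO: AFI={C} ∪ O={T} → {C,T} (+1)
site 4, node HU: H={C} ∪ U={T} → {C,T} (+1)
site 4, node HLU: HU={C,T} ∩ L={C} → {C} (+0)
site 4, node AFHILOU: AFIO={C,T} ∩ HLU={C} → {C} (+0)
site 5, node AI: A={G} ∩ I={G} → {G} (+0)
site 5, node AFI: AI={G} ∩ F={G} → {G} (+0)
site 5, node AFIO: AFI={G} ∪ O={A} → {A,G} (+1)
site 5, node HU: H={C} ∪ U={A} → {A,C} (+1)
site 5, node HLU: HU={A,C} ∪ L={G} → {A,C,G} (+1)
site 5, node AFHILOU: AFIO={A,G} ∩ HLU={A,C,G} → {A,G} (+0)
site 6, node AI: A={G} ∪ I={A} → {A,G} (+1)
site 6, node AFI: AI={A,G} ∪ F={C} → {A,C,G} (+1)
site 6, node AFIO: AFI={A,C,G} ∪ O={T} → {A,C,G,T} (+1)
site 6, node HU: H={G} ∩ U={G} → {G} (+0)
site 6, node HLU: HU={G} ∪ L={T} → {G,T} (+1)
site 6, node AFHILOU: AFIO={A,C,G,T} ∩ HLU={G,T} → {G,T} (+0)
per-site changes: [4, 3, 2, 4, 3, 3, 4]; total = 23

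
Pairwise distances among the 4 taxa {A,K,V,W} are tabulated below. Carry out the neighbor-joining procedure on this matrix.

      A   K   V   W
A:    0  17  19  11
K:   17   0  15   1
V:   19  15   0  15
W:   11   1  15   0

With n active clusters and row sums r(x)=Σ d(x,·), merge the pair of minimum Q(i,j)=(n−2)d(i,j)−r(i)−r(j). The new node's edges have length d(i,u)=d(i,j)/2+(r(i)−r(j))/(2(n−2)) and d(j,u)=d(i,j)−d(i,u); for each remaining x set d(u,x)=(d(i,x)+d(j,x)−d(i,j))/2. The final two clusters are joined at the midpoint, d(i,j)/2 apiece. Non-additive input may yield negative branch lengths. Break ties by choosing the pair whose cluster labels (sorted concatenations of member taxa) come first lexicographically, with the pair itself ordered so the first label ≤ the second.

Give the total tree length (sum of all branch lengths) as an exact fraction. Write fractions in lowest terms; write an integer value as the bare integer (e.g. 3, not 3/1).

1. join A+V (d=19, Q=-58) ⇒ AV; edges |A|=9, |V|=10
  updated: d(AV,K)=13/2, d(AV,W)=7/2
2. join AV+K (d=13/2, Q=-11) ⇒ AKV; edges |AV|=9/2, |K|=2
  updated: d(AKV,W)=-1
3. join AKV+W (d=-1) ⇒ AKVW; edges |AKV|=-1/2, |W|=-1/2
final tree: (((A:9,V:10):9/2,K:2):-1/2,W:-1/2)
total length: 49/2

49/2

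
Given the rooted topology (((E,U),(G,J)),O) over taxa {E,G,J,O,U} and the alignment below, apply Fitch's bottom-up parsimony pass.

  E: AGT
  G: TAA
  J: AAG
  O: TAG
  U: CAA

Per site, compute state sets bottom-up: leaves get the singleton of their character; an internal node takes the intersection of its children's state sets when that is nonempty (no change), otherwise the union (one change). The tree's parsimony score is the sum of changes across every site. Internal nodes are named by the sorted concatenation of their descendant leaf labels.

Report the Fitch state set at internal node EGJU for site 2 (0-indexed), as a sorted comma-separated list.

[col 0] EU: children E:{A}, U:{C} ∪→ {A,C}; cost 1
[col 0] GJ: children G:{T}, J:{A} ∪→ {A,T}; cost 1
[col 0] EGJU: children EU:{A,C}, GJ:{A,T} ∩→ {A}; cost 0
[col 0] EGJOU: children EGJU:{A}, O:{T} ∪→ {A,T}; cost 1
[col 1] EU: children E:{G}, U:{A} ∪→ {A,G}; cost 1
[col 1] GJ: children G:{A}, J:{A} ∩→ {A}; cost 0
[col 1] EGJU: children EU:{A,G}, GJ:{A} ∩→ {A}; cost 0
[col 1] EGJOU: children EGJU:{A}, O:{A} ∩→ {A}; cost 0
[col 2] EU: children E:{T}, U:{A} ∪→ {A,T}; cost 1
[col 2] GJ: children G:{A}, J:{G} ∪→ {A,G}; cost 1
[col 2] EGJU: children EU:{A,T}, GJ:{A,G} ∩→ {A}; cost 0
[col 2] EGJOU: children EGJU:{A}, O:{G} ∪→ {A,G}; cost 1
per-site changes: [3, 1, 3]; total = 7

A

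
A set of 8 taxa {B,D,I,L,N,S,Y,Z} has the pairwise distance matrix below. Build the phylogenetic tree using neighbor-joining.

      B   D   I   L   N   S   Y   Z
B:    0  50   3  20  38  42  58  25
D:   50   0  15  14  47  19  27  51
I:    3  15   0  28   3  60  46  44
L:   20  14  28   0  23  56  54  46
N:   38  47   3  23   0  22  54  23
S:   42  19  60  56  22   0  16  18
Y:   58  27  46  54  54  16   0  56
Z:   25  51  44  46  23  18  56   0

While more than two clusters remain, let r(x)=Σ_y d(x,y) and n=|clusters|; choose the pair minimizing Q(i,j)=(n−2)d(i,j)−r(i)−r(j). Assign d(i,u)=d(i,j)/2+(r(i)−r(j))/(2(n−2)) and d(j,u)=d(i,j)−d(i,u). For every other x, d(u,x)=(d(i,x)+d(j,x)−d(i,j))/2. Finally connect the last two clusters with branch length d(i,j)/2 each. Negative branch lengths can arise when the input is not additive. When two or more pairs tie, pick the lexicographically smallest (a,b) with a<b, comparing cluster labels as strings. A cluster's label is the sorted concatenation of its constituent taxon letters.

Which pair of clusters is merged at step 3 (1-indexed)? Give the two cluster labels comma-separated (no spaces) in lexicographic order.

step 1: merge (S,Y) at d=16, Q=-448; branch lengths S→3/2, Y→29/2; new cluster SY
  updated: d(B,SY)=42, d(D,SY)=15, d(I,SY)=45, d(L,SY)=47, d(N,SY)=30, d(SY,Z)=29
step 2: merge (D,SY) at d=15, Q=-325; branch lengths D→59/10, SY→91/10; new cluster DSY
  updated: d(B,DSY)=77/2, d(DSY,I)=45/2, d(DSY,L)=23, d(DSY,N)=31, d(DSY,Z)=65/2
step 3: merge (B,I) at d=3, Q=-213; branch lengths B→9/2, I→-3/2; new cluster BI
  updated: d(BI,DSY)=29, d(BI,L)=45/2, d(BI,N)=19, d(BI,Z)=33
step 4: merge (N,Z) at d=23, Q=-323/2; branch lengths N→61/12, Z→215/12; new cluster NZ
  updated: d(BI,NZ)=29/2, d(DSY,NZ)=81/4, d(L,NZ)=23
step 5: merge (BI,NZ) at d=29/2, Q=-379/4; branch lengths BI→149/16, NZ→83/16; new cluster BINZ
  updated: d(BINZ,DSY)=139/8, d(BINZ,L)=31/2
step 6: merge (BINZ,DSY) at d=139/8, Q=-447/8; branch lengths BINZ→79/16, DSY→199/16; new cluster BDINSYZ
  updated: d(BDINSYZ,L)=169/16
step 7: merge (BDINSYZ,L) at d=169/16; branch lengths BDINSYZ→169/32, L→169/32; new cluster BDILNSYZ
final tree: ((((B:9/2,I:-3/2):149/16,(N:61/12,Z:215/12):83/16):79/16,(D:59/10,(S:3/2,Y:29/2):91/10):199/16):169/32,L:169/32)
total length: 1591/16

B,I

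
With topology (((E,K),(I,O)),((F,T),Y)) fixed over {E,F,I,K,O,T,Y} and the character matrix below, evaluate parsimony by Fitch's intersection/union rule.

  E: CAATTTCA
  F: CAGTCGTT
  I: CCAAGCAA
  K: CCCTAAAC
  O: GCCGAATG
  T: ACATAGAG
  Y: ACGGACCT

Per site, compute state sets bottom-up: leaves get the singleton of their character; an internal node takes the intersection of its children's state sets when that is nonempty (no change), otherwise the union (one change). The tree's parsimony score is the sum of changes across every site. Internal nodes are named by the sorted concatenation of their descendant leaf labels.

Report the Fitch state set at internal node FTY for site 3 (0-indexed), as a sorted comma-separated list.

[col 0] EK: children E:{C}, K:{C} ∩→ {C}; cost 0
[col 0] IO: children I:{C}, O:{G} ∪→ {C,G}; cost 1
[col 0] EIKO: children EK:{C}, IO:{C,G} ∩→ {C}; cost 0
[col 0] FT: children F:{C}, T:{A} ∪→ {A,C}; cost 1
[col 0] FTY: children FT:{A,C}, Y:{A} ∩→ {A}; cost 0
[col 0] EFIKOTY: children EIKO:{C}, FTY:{A} ∪→ {A,C}; cost 1
[col 1] EK: children E:{A}, K:{C} ∪→ {A,C}; cost 1
[col 1] IO: children I:{C}, O:{C} ∩→ {C}; cost 0
[col 1] EIKO: children EK:{A,C}, IO:{C} ∩→ {C}; cost 0
[col 1] FT: children F:{A}, T:{C} ∪→ {A,C}; cost 1
[col 1] FTY: children FT:{A,C}, Y:{C} ∩→ {C}; cost 0
[col 1] EFIKOTY: children EIKO:{C}, FTY:{C} ∩→ {C}; cost 0
[col 2] EK: children E:{A}, K:{C} ∪→ {A,C}; cost 1
[col 2] IO: children I:{A}, O:{C} ∪→ {A,C}; cost 1
[col 2] EIKO: children EK:{A,C}, IO:{A,C} ∩→ {A,C}; cost 0
[col 2] FT: children F:{G}, T:{A} ∪→ {A,G}; cost 1
[col 2] FTY: children FT:{A,G}, Y:{G} ∩→ {G}; cost 0
[col 2] EFIKOTY: children EIKO:{A,C}, FTY:{G} ∪→ {A,C,G}; cost 1
[col 3] EK: children E:{T}, K:{T} ∩→ {T}; cost 0
[col 3] IO: children I:{A}, O:{G} ∪→ {A,G}; cost 1
[col 3] EIKO: children EK:{T}, IO:{A,G} ∪→ {A,G,T}; cost 1
[col 3] FT: children F:{T}, T:{T} ∩→ {T}; cost 0
[col 3] FTY: children FT:{T}, Y:{G} ∪→ {G,T}; cost 1
[col 3] EFIKOTY: children EIKO:{A,G,T}, FTY:{G,T} ∩→ {G,T}; cost 0
[col 4] EK: children E:{T}, K:{A} ∪→ {A,T}; cost 1
[col 4] IO: children I:{G}, O:{A} ∪→ {A,G}; cost 1
[col 4] EIKO: children EK:{A,T}, IO:{A,G} ∩→ {A}; cost 0
[col 4] FT: children F:{C}, T:{A} ∪→ {A,C}; cost 1
[col 4] FTY: children FT:{A,C}, Y:{A} ∩→ {A}; cost 0
[col 4] EFIKOTY: children EIKO:{A}, FTY:{A} ∩→ {A}; cost 0
[col 5] EK: children E:{T}, K:{A} ∪→ {A,T}; cost 1
[col 5] IO: children I:{C}, O:{A} ∪→ {A,C}; cost 1
[col 5] EIKO: children EK:{A,T}, IO:{A,C} ∩→ {A}; cost 0
[col 5] FT: children F:{G}, T:{G} ∩→ {G}; cost 0
[col 5] FTY: children FT:{G}, Y:{C} ∪→ {C,G}; cost 1
[col 5] EFIKOTY: children EIKO:{A}, FTY:{C,G} ∪→ {A,C,G}; cost 1
[col 6] EK: children E:{C}, K:{A} ∪→ {A,C}; cost 1
[col 6] IO: children I:{A}, O:{T} ∪→ {A,T}; cost 1
[col 6] EIKO: children EK:{A,C}, IO:{A,T} ∩→ {A}; cost 0
[col 6] FT: children F:{T}, T:{A} ∪→ {A,T}; cost 1
[col 6] FTY: children FT:{A,T}, Y:{C} ∪→ {A,C,T}; cost 1
[col 6] EFIKOTY: children EIKO:{A}, FTY:{A,C,T} ∩→ {A}; cost 0
[col 7] EK: children E:{A}, K:{C} ∪→ {A,C}; cost 1
[col 7] IO: children I:{A}, O:{G} ∪→ {A,G}; cost 1
[col 7] EIKO: children EK:{A,C}, IO:{A,G} ∩→ {A}; cost 0
[col 7] FT: children F:{T}, T:{G} ∪→ {G,T}; cost 1
[col 7] FTY: children FT:{G,T}, Y:{T} ∩→ {T}; cost 0
[col 7] EFIKOTY: children EIKO:{A}, FTY:{T} ∪→ {A,T}; cost 1
per-site changes: [3, 2, 4, 3, 3, 4, 4, 4]; total = 27

G,T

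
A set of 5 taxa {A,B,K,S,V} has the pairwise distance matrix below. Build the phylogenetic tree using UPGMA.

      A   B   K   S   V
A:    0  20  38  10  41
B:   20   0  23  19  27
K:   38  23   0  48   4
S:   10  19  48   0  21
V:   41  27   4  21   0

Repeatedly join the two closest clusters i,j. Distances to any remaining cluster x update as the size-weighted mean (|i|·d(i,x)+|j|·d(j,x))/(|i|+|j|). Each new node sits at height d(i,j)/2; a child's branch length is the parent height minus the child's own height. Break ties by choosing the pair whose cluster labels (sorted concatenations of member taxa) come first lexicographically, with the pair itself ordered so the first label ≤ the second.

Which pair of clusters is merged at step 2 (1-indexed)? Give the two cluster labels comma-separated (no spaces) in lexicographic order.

step 1: merge (K,V) at d=4; branch lengths K→2, V→2; new cluster KV
  updated: d(A,KV)=79/2, d(B,KV)=25, d(KV,S)=69/2
step 2: merge (A,S) at d=10; branch lengths A→5, S→5; new cluster AS
  updated: d(AS,B)=39/2, d(AS,KV)=37
step 3: merge (AS,B) at d=39/2; branch lengths AS→19/4, B→39/4; new cluster ABS
  updated: d(ABS,KV)=33
step 4: merge (ABS,KV) at d=33; branch lengths ABS→27/4, KV→29/2; new cluster ABKSV
final tree: (((A:5,S:5):19/4,B:39/4):27/4,(K:2,V:2):29/2)
total length: 199/4

A,S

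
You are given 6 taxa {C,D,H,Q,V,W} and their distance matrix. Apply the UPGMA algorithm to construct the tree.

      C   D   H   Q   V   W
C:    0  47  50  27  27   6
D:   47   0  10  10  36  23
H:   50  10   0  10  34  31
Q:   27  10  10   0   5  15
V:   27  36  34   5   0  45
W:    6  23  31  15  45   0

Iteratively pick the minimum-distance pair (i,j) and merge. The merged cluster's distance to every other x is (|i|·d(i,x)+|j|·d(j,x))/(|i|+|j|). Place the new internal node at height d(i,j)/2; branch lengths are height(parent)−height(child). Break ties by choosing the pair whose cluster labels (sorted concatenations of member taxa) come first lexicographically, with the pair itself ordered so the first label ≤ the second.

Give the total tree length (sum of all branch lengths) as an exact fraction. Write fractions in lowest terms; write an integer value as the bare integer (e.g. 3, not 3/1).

step 1: merge (Q,V) at d=5; branch lengths Q→5/2, V→5/2; new cluster QV
  updated: d(C,QV)=27, d(D,QV)=23, d(H,QV)=22, d(QV,W)=30
step 2: merge (C,W) at d=6; branch lengths C→3, W→3; new cluster CW
  updated: d(CW,D)=35, d(CW,H)=81/2, d(CW,QV)=57/2
step 3: merge (D,H) at d=10; branch lengths D→5, H→5; new cluster DH
  updated: d(CW,DH)=151/4, d(DH,QV)=45/2
step 4: merge (DH,QV) at d=45/2; branch lengths DH→25/4, QV→35/4; new cluster DHQV
  updated: d(CW,DHQV)=265/8
step 5: merge (CW,DHQV) at d=265/8; branch lengths CW→217/16, DHQV→85/16; new cluster CDHQVW
final tree: ((C:3,W:3):217/16,((D:5,H:5):25/4,(Q:5/2,V:5/2):35/4):85/16)
total length: 439/8

439/8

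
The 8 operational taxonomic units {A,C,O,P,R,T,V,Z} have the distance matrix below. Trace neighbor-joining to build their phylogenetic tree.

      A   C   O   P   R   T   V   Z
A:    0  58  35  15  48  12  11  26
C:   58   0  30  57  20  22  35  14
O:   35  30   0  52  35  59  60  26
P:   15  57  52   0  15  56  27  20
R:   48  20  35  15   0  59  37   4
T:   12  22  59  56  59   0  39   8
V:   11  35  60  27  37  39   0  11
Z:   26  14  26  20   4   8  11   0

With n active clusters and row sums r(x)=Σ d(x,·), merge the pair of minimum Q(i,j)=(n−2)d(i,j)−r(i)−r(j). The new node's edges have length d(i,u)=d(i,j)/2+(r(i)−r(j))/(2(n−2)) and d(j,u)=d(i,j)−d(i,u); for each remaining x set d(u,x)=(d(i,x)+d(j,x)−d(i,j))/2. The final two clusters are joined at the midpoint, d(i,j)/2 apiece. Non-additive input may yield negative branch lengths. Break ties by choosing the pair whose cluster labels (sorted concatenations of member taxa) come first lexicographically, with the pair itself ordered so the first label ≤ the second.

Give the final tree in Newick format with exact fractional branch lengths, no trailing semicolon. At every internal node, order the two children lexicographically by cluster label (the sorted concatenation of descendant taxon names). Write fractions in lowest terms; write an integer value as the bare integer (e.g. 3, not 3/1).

step 1: merge (A,T) at d=12, Q=-388; branch lengths A→11/6, T→61/6; new cluster AT
  updated: d(AT,C)=34, d(AT,O)=41, d(AT,P)=59/2, d(AT,R)=95/2, d(AT,V)=19, d(AT,Z)=11
step 2: merge (C,O) at d=30, Q=-284; branch lengths C→48/5, O→102/5; new cluster CO
  updated: d(AT,CO)=45/2, d(CO,P)=79/2, d(CO,R)=25/2, d(CO,V)=65/2, d(CO,Z)=5
step 3: merge (P,R) at d=15, Q=-187; branch lengths P→75/8, R→45/8; new cluster PR
  updated: d(AT,PR)=31, d(CO,PR)=37/2, d(PR,V)=49/2, d(PR,Z)=9/2
step 4: merge (AT,V) at d=19, Q=-227/2; branch lengths AT→107/12, V→121/12; new cluster ATV
  updated: d(ATV,CO)=18, d(ATV,PR)=73/4, d(ATV,Z)=3/2
step 5: merge (ATV,Z) at d=3/2, Q=-183/4; branch lengths ATV→119/16, Z→-95/16; new cluster ATVZ
  updated: d(ATVZ,CO)=43/4, d(ATVZ,PR)=85/8
step 6: merge (ATVZ,CO) at d=43/4, Q=-319/8; branch lengths ATVZ→23/16, CO→149/16; new cluster ACOTVZ
  updated: d(ACOTVZ,PR)=147/16
step 7: merge (ACOTVZ,PR) at d=147/16; branch lengths ACOTVZ→147/32, PR→147/32; new cluster ACOPRTVZ
final tree: (((((A:11/6,T:61/6):107/12,V:121/12):119/16,Z:-95/16):23/16,(C:48/5,O:102/5):149/16):147/32,(P:75/8,R:45/8):147/32)
total length: 1559/16

(((((A:11/6,T:61/6):107/12,V:121/12):119/16,Z:-95/16):23/16,(C:48/5,O:102/5):149/16):147/32,(P:75/8,R:45/8):147/32)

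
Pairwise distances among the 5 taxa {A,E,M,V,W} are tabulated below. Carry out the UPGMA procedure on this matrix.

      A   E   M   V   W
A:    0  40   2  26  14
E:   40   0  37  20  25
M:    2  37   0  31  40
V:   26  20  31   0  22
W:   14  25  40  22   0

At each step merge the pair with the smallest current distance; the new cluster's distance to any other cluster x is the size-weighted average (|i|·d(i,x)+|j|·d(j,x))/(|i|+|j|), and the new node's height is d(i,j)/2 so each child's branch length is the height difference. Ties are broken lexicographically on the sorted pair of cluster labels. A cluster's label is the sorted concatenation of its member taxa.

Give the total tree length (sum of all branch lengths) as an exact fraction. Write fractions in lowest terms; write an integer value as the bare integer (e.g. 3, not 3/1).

1. join A+M (d=2) ⇒ AM; edges |A|=1, |M|=1
  updated: d(AM,E)=77/2, d(AM,V)=57/2, d(AM,W)=27
2. join E+V (d=20) ⇒ EV; edges |E|=10, |V|=10
  updated: d(AM,EV)=67/2, d(EV,W)=47/2
3. join EV+W (d=47/2) ⇒ EVW; edges |EV|=7/4, |W|=47/4
  updated: d(AM,EVW)=94/3
4. join AM+EVW (d=94/3) ⇒ AEMVW; edges |AM|=44/3, |EVW|=47/12
final tree: ((A:1,M:1):44/3,((E:10,V:10):7/4,W:47/4):47/12)
total length: 649/12

649/12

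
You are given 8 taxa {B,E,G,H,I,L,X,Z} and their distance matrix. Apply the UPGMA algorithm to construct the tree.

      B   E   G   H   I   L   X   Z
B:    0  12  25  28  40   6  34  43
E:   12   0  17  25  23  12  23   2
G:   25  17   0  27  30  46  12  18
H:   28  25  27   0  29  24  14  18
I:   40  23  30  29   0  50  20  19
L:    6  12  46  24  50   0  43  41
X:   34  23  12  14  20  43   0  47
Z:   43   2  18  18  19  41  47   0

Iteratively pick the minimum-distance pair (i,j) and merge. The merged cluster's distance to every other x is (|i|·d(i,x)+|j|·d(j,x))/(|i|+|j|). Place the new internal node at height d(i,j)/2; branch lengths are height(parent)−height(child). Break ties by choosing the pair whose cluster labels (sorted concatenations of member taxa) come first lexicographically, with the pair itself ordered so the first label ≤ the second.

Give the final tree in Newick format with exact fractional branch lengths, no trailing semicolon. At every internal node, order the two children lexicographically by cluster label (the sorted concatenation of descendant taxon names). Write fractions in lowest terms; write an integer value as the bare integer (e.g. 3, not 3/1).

((B:3,L:3):163/12,(((E:1,Z:1):19/2,I:21/2):19/9,((G:6,X:6):17/4,H:41/4):85/36):143/36)

iteration 1: select E,Z (d=2); attach at lengths (1, 1); label the merged cluster EZ
  updated: d(B,EZ)=55/2, d(EZ,G)=35/2, d(EZ,H)=43/2, d(EZ,I)=21, d(EZ,L)=53/2, d(EZ,X)=35
iteration 2: select B,L (d=6); attach at lengths (3, 3); label the merged cluster BL
  updated: d(BL,EZ)=27, d(BL,G)=71/2, d(BL,H)=26, d(BL,I)=45, d(BL,X)=77/2
iteration 3: select G,X (d=12); attach at lengths (6, 6); label the merged cluster GX
  updated: d(BL,GX)=37, d(EZ,GX)=105/4, d(GX,H)=41/2, d(GX,I)=25
iteration 4: select GX,H (d=41/2); attach at lengths (17/4, 41/4); label the merged cluster GHX
  updated: d(BL,GHX)=100/3, d(EZ,GHX)=74/3, d(GHX,I)=79/3
iteration 5: select EZ,I (d=21); attach at lengths (19/2, 21/2); label the merged cluster EIZ
  updated: d(BL,EIZ)=33, d(EIZ,GHX)=227/9
iteration 6: select EIZ,GHX (d=227/9); attach at lengths (19/9, 85/36); label the merged cluster EGHIXZ
  updated: d(BL,EGHIXZ)=199/6
iteration 7: select BL,EGHIXZ (d=199/6); attach at lengths (163/12, 143/36); label the merged cluster BEGHILXZ
final tree: ((B:3,L:3):163/12,(((E:1,Z:1):19/2,I:21/2):19/9,((G:6,X:6):17/4,H:41/4):85/36):143/36)
total length: 2755/36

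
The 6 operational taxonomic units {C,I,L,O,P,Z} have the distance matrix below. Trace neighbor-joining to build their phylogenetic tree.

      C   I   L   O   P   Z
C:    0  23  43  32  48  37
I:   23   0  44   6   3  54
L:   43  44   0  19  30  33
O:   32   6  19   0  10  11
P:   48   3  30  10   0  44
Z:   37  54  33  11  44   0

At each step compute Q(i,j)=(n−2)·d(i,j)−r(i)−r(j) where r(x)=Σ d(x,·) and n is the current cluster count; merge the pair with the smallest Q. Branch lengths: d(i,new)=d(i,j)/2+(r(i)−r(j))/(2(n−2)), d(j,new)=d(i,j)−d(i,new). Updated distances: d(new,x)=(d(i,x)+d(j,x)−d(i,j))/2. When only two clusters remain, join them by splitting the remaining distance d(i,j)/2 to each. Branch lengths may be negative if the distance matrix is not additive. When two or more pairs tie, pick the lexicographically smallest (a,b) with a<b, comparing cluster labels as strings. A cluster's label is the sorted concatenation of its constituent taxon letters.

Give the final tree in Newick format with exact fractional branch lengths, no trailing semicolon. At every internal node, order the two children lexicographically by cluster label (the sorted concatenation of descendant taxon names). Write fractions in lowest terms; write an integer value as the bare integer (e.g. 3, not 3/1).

step 1: merge (I,P) at d=3, Q=-253; branch lengths I→7/8, P→17/8; new cluster IP
  updated: d(C,IP)=34, d(IP,L)=71/2, d(IP,O)=13/2, d(IP,Z)=95/2
step 2: merge (IP,O) at d=13/2, Q=-345/2; branch lengths IP→149/12, O→-71/12; new cluster IOP
  updated: d(C,IOP)=119/4, d(IOP,L)=24, d(IOP,Z)=26
step 3: merge (C,Z) at d=37, Q=-527/4; branch lengths C→351/16, Z→241/16; new cluster CZ
  updated: d(CZ,IOP)=75/8, d(CZ,L)=39/2
step 4: merge (CZ,IOP) at d=75/8, Q=-423/8; branch lengths CZ→39/16, IOP→111/16; new cluster CIOPZ
  updated: d(CIOPZ,L)=273/16
step 5: merge (CIOPZ,L) at d=273/16; branch lengths CIOPZ→273/32, L→273/32; new cluster CILOPZ
final tree: (((C:351/16,Z:241/16):39/16,((I:7/8,P:17/8):149/12,O:-71/12):111/16):273/32,L:273/32)
total length: 1167/16

(((C:351/16,Z:241/16):39/16,((I:7/8,P:17/8):149/12,O:-71/12):111/16):273/32,L:273/32)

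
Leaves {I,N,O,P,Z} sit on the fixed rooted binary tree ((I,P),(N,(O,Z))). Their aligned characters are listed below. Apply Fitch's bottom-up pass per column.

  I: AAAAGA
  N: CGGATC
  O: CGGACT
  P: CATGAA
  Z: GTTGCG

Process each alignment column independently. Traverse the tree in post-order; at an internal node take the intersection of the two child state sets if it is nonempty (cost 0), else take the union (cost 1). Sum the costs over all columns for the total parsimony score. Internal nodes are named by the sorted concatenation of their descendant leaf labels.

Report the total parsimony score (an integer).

[col 0] IP: children I:{A}, P:{C} ∪→ {A,C}; cost 1
[col 0] OZ: children O:{C}, Z:{G} ∪→ {C,G}; cost 1
[col 0] NOZ: children N:{C}, OZ:{C,G} ∩→ {C}; cost 0
[col 0] INOPZ: children IP:{A,C}, NOZ:{C} ∩→ {C}; cost 0
[col 1] IP: children I:{A}, P:{A} ∩→ {A}; cost 0
[col 1] OZ: children O:{G}, Z:{T} ∪→ {G,T}; cost 1
[col 1] NOZ: children N:{G}, OZ:{G,T} ∩→ {G}; cost 0
[col 1] INOPZ: children IP:{A}, NOZ:{G} ∪→ {A,G}; cost 1
[col 2] IP: children I:{A}, P:{T} ∪→ {A,T}; cost 1
[col 2] OZ: children O:{G}, Z:{T} ∪→ {G,T}; cost 1
[col 2] NOZ: children N:{G}, OZ:{G,T} ∩→ {G}; cost 0
[col 2] INOPZ: children IP:{A,T}, NOZ:{G} ∪→ {A,G,T}; cost 1
[col 3] IP: children I:{A}, P:{G} ∪→ {A,G}; cost 1
[col 3] OZ: children O:{A}, Z:{G} ∪→ {A,G}; cost 1
[col 3] NOZ: children N:{A}, OZ:{A,G} ∩→ {A}; cost 0
[col 3] INOPZ: children IP:{A,G}, NOZ:{A} ∩→ {A}; cost 0
[col 4] IP: children I:{G}, P:{A} ∪→ {A,G}; cost 1
[col 4] OZ: children O:{C}, Z:{C} ∩→ {C}; cost 0
[col 4] NOZ: children N:{T}, OZ:{C} ∪→ {C,T}; cost 1
[col 4] INOPZ: children IP:{A,G}, NOZ:{C,T} ∪→ {A,C,G,T}; cost 1
[col 5] IP: children I:{A}, P:{A} ∩→ {A}; cost 0
[col 5] OZ: children O:{T}, Z:{G} ∪→ {G,T}; cost 1
[col 5] NOZ: children N:{C}, OZ:{G,T} ∪→ {C,G,T}; cost 1
[col 5] INOPZ: children IP:{A}, NOZ:{C,G,T} ∪→ {A,C,G,T}; cost 1
per-site changes: [2, 2, 3, 2, 3, 3]; total = 15

15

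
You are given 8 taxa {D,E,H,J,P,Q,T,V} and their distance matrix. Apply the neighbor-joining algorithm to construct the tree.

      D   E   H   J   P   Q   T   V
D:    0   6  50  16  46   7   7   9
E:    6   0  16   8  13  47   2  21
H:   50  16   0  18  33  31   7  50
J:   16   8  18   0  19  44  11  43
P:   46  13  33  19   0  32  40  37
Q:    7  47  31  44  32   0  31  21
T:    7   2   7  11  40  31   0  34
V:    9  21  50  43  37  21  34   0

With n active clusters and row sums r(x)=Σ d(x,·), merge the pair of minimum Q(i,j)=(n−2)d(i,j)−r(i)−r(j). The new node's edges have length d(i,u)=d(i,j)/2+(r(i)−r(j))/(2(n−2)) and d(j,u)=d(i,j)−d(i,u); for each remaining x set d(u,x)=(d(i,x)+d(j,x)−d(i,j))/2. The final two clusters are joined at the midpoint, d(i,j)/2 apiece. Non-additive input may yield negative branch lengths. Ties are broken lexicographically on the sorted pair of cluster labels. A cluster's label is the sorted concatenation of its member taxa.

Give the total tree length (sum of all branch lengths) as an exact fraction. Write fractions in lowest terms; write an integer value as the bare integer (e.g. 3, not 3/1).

step 1: merge (D,Q) at d=7, Q=-312; branch lengths D→-5/2, Q→19/2; new cluster DQ
  updated: d(DQ,E)=23, d(DQ,H)=37, d(DQ,J)=53/2, d(DQ,P)=71/2, d(DQ,T)=31/2, d(DQ,V)=23/2
step 2: merge (DQ,V) at d=23/2, Q=-288; branch lengths DQ→1, V→21/2; new cluster DQV
  updated: d(DQV,E)=65/4, d(DQV,H)=151/4, d(DQV,J)=29, d(DQV,P)=61/2, d(DQV,T)=19
step 3: merge (H,T) at d=7, Q=-651/4; branch lengths H→243/32, T→-19/32; new cluster HT
  updated: d(DQV,HT)=199/8, d(E,HT)=11/2, d(HT,J)=11, d(HT,P)=33
step 4: merge (HT,J) at d=11, Q=-867/8; branch lengths HT→323/48, J→205/48; new cluster HJT
  updated: d(DQV,HJT)=343/16, d(E,HJT)=5/4, d(HJT,P)=41/2
step 5: merge (DQV,P) at d=61/2, Q=-1139/16; branch lengths DQV→1043/64, P→909/64; new cluster DPQV
  updated: d(DPQV,E)=-5/8, d(DPQV,HJT)=183/32
step 6: merge (DPQV,E) at d=-5/8, Q=-203/32; branch lengths DPQV→123/64, E→-163/64; new cluster DEPQV
  updated: d(DEPQV,HJT)=243/64
step 7: merge (DEPQV,HJT) at d=243/64; branch lengths DEPQV→243/128, HJT→243/128; new cluster DEHJPQTV
final tree: (((((D:-5/2,Q:19/2):1,V:21/2):1043/64,P:909/64):123/64,E:-163/64):243/128,((H:243/32,T:-19/32):323/48,J:205/48):243/128)
total length: 4491/64

4491/64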